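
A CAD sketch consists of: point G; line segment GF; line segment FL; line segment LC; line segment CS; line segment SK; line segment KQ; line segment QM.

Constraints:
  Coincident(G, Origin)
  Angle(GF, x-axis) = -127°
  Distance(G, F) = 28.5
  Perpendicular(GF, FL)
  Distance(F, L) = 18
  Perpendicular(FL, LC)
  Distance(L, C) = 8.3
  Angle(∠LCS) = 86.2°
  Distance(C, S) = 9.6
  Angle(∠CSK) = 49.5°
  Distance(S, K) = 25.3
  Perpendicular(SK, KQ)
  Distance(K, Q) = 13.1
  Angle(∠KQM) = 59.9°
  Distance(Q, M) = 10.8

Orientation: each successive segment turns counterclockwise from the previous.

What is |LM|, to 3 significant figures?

7.25

The perpendicularity gives KQ at right angles to SK, so KQ runs at 7.30°; with |KQ| = 13.1, Q = (10.4, -45.1). ∠KQM = 59.9° gives QM at 127° from the x-axis; with |QM| = 10.8, M = (3.83, -36.6). Then |LM| = |M − L| = 7.25.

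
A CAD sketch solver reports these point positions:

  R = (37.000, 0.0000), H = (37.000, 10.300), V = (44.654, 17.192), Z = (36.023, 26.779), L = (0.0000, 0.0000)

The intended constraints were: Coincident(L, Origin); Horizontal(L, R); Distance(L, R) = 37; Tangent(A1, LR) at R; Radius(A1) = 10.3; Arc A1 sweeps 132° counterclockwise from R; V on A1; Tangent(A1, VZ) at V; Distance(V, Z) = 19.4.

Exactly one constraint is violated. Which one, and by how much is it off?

Distance(V, Z) = 19.4 — off by 6.50.

L = (0.00, 0.00) ✓; L.y = 0.00, R.y = 0.00 ✓; |LR| = 37.00 ✓; ∠(HR, RL) = 90.00° ✓; |HR| = 10.30 ✓; bearing(H→V) − bearing(H→R) = 132.0° ✓; |HV| = 10.30 ✓; ∠(HV, VZ) = 90.01° ✓; |VZ| = 12.90 ✗.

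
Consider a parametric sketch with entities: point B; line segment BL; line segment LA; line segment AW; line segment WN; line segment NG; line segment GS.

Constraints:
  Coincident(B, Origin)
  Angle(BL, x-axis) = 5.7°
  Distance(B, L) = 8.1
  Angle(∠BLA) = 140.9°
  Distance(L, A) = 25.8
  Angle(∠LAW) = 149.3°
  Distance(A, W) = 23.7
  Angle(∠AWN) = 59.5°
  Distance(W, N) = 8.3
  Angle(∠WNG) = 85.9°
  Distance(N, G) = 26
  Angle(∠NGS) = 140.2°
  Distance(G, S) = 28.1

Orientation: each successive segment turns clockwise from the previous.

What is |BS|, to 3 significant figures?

57.6

B is at the origin; BL runs at 5.7° with length 8.1, so L = (8.06, 0.804). ∠BLA = 140.9° gives LA at -33.4° from the x-axis; with |LA| = 25.8, A = (29.6, -13.4). ∠LAW = 149.3° gives AW at -64.1° from the x-axis; with |AW| = 23.7, W = (40.0, -34.7). ∠AWN = 59.5° gives WN at 175° from the x-axis; with |WN| = 8.3, N = (31.7, -34.1). ∠WNG = 85.9° gives NG at 81.3° from the x-axis; with |NG| = 26.0, G = (35.6, -8.35). ∠NGS = 140.2° gives GS at 41.5° from the x-axis; with |GS| = 28.1, S = (56.7, 10.3). Then |BS| = |S − B| = 57.6.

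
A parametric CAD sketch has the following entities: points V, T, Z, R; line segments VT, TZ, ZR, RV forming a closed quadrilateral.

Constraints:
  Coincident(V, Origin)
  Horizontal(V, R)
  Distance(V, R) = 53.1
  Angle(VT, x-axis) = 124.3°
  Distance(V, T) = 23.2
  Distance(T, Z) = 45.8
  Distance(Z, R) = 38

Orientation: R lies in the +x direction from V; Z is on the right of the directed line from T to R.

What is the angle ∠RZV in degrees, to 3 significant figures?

119°

Checks: |TZ| = 45.80 ✓; |ZR| = 38.00 ✓.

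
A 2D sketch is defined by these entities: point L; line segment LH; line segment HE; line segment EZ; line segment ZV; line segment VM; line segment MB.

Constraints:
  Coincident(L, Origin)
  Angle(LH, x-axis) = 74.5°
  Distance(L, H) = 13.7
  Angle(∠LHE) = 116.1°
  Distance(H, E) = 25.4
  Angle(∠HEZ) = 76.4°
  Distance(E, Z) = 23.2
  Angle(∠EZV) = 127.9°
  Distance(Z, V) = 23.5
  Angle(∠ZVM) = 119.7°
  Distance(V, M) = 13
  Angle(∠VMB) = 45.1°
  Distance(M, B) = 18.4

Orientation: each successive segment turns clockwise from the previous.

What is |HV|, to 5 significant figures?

32.254

∠HEZ = 76.4° gives EZ at -93.000° from the x-axis; with |EZ| = 23.2, Z = (27.414, -5.2941). ∠EZV = 127.9° gives ZV at -145.10° from the x-axis; with |ZV| = 23.5, V = (8.1400, -18.740). Then |HV| = |V − H| = 32.254.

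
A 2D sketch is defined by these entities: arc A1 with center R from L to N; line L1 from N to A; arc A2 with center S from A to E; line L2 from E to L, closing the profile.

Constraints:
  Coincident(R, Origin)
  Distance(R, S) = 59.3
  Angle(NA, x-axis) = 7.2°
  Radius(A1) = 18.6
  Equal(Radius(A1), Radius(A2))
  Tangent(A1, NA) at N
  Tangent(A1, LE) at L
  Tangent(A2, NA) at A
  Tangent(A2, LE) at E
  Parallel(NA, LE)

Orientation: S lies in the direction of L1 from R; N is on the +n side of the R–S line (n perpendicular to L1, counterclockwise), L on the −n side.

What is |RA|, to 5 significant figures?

62.149

The slot axis is L1's direction at 7.2°, so u = (cos 7.2°, sin 7.2°) = (0.99211, 0.12533) and n = (−sin 7.2°, cos 7.2°) = (-0.12533, 0.99211). R is at the origin and S lies 59.3 along u from R, so S = 59.3·u = (58.832, 7.4323). Tangency of A1 to both parallel lines with radius 18.6 puts N and L at R ± 18.6·n: N = (-2.3312, 18.453), L = (2.3312, -18.453). Equal radii place A and E the same way about S: A = S + 18.6·n = (56.501, 25.886), E = S − 18.6·n = (61.164, -11.021). Then |RA| = |A − R| = 62.149.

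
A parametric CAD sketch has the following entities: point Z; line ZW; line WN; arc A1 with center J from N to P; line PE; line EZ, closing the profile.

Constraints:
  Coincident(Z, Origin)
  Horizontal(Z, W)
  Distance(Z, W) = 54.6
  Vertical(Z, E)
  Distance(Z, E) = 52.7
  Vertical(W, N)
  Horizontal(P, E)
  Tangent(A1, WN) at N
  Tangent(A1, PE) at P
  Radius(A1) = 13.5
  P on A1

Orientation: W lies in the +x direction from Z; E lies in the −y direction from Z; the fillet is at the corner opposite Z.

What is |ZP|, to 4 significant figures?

66.83

Z is at the origin; Z and W share the same y with |ZW| = 54.6 and W on the +x side, so W = (54.60, 0.000). Z and E share the same x with |ZE| = 52.7 and E on the −y side, so E = (0.000, -52.70). The virtual corner opposite Z is at (54.60, -52.70). The tangent condition forces JN to be normal to WN and A1 meets PE tangentially, so JP is at right angles to PE, with radius 13.5, so the center J sits 13.5 in from both sides at J = (41.10, -39.20). That places the tangent points at N = (54.60, -39.20) on WN and P = (41.10, -52.70) on PE. Then |ZP| = |P − Z| = 66.83.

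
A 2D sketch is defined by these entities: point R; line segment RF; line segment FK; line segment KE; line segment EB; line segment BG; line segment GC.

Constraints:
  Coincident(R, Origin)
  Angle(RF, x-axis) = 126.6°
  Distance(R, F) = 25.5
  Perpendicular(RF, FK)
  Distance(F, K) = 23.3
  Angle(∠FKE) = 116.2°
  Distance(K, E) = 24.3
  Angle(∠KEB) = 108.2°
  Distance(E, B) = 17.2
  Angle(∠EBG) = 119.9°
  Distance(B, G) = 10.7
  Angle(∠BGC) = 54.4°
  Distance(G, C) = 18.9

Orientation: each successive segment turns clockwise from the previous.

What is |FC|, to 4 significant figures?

32.43

R is at the origin; RF runs at 126.6° with length 25.5, so F = (-15.20, 20.47). The perpendicularity gives FK at right angles to RF, so FK runs at 36.60°; with |FK| = 23.3, K = (3.502, 34.36). ∠FKE = 116.2° gives KE at -27.20° from the x-axis; with |KE| = 24.3, E = (25.11, 23.26). ∠KEB = 108.2° gives EB at -99.00° from the x-axis; with |EB| = 17.2, B = (22.42, 6.268). ∠EBG = 119.9° gives BG at -159.1° from the x-axis; with |BG| = 10.7, G = (12.43, 2.451). ∠BGC = 54.4° gives GC at 75.30° from the x-axis; with |GC| = 18.9, C = (17.22, 20.73). Then |FC| = |C − F| = 32.43.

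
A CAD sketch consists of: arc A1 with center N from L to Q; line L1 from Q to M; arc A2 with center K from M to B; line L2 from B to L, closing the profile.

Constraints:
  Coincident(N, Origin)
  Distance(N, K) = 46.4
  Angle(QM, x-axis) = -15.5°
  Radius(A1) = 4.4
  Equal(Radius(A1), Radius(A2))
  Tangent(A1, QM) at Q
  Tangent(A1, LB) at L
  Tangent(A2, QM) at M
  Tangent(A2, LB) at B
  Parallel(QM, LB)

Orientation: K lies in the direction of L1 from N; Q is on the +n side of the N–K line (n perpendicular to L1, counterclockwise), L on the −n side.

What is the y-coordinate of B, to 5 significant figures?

-16.640

Tangency of A1 to both parallel lines with radius 4.4 puts Q and L at N ± 4.4·n: Q = (1.1758, 4.2400), L = (-1.1758, -4.2400). Equal radii place M and B the same way about K: M = K + 4.4·n = (45.888, -8.1599), B = K − 4.4·n = (43.537, -16.640). So B.y = -16.640.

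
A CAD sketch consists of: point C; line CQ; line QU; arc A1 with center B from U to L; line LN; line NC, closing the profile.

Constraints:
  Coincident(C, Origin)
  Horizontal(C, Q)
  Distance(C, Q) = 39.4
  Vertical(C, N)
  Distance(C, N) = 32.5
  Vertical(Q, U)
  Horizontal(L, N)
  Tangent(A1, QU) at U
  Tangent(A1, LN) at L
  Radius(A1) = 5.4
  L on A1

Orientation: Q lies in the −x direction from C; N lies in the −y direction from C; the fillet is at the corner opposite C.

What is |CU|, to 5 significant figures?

47.820

The virtual corner opposite C is at (-39.400, -32.500). Tangency of A1 to QU means the radius BU is perpendicular to QU and tangency of A1 to LN means the radius BL is perpendicular to LN, with radius 5.4, so the center B sits 5.4 in from both sides at B = (-34.000, -27.100). That places the tangent points at U = (-39.400, -27.100) on QU and L = (-34.000, -32.500) on LN. Then |CU| = |U − C| = 47.820.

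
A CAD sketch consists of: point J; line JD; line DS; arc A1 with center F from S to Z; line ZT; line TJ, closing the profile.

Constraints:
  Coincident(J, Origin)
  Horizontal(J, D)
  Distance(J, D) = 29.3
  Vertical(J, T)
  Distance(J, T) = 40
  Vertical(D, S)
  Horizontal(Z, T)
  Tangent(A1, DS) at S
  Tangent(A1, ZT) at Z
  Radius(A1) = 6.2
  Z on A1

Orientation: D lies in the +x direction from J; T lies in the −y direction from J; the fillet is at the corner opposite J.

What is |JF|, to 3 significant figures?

40.9

J is at the origin; JD is horizontal with |JD| = 29.3 and D on the +x side, so D = (29.3, 0.00). J and T share the same x with |JT| = 40.0 and T on the −y side, so T = (0.00, -40.0). The virtual corner opposite J is at (29.3, -40.0). Tangency of A1 to DS means the radius FS is perpendicular to DS and the tangent condition forces FZ to be normal to ZT, with radius 6.2, so the center F sits 6.2 in from both sides at F = (23.1, -33.8). Then |JF| = |F − J| = 40.9.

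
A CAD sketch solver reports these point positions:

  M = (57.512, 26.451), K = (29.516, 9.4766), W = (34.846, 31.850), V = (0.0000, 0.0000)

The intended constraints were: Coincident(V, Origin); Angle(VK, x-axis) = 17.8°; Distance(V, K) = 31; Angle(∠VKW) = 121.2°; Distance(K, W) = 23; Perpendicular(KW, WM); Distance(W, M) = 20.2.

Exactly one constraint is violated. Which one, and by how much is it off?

Distance(W, M) = 20.2 — off by 3.10.

V = (0.00, 0.00) ✓; VK at 17.80° ✓; |VK| = 31.00 ✓; ∠VKW = 121.2° ✓; |KW| = 23.00 ✓; ∠(KW, WM) = 90.00° ✓; |WM| = 23.30 ✗.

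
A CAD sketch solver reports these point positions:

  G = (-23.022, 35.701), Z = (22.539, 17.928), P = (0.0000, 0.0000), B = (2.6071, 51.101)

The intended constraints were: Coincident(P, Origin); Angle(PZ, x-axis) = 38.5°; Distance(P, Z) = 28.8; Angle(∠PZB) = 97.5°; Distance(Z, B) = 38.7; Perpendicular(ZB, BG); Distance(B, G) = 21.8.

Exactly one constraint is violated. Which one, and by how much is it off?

Distance(B, G) = 21.8 — off by 8.10.

P = (0.00, 0.00) ✓; PZ at 38.50° ✓; |PZ| = 28.80 ✓; ∠PZB = 97.50° ✓; |ZB| = 38.70 ✓; ∠(ZB, BG) = 90.00° ✓; |BG| = 29.90 ✗.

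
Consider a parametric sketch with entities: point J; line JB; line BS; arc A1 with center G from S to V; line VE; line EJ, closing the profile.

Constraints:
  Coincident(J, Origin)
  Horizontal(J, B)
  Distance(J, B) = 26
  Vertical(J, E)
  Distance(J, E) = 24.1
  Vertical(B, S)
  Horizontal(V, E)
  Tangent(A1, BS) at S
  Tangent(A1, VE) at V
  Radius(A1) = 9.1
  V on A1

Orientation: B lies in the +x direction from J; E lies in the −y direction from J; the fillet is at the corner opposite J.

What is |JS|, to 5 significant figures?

30.017

J is at the origin; JB is horizontal with |JB| = 26.0 and B on the +x side, so B = (26.000, 0.0000). JE is vertical with |JE| = 24.1 and E on the −y side, so E = (0.0000, -24.100). The virtual corner opposite J is at (26.000, -24.100). Since A1 is tangent to BS there, GS ⟂ BS and the tangent condition forces GV to be normal to VE, with radius 9.1, so the center G sits 9.1 in from both sides at G = (16.900, -15.000). That places the tangent points at S = (26.000, -15.000) on BS and V = (16.900, -24.100) on VE. Then |JS| = |S − J| = 30.017.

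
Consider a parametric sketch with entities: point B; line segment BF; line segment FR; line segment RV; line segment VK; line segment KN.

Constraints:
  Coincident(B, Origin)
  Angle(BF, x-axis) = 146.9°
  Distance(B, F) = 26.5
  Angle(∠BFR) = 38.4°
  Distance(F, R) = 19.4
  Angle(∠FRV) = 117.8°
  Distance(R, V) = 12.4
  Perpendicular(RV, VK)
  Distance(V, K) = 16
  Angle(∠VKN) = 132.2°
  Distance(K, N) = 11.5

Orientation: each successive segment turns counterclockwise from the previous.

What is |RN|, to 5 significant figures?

24.040

B is at the origin; BF runs at 146.9° with length 26.5, so F = (-22.200, 14.472). ∠BFR = 38.4° gives FR at -71.500° from the x-axis; with |FR| = 19.4, R = (-16.044, -3.9258). ∠FRV = 117.8° gives RV at -9.3000° from the x-axis; with |RV| = 12.4, V = (-3.8068, -5.9297). RV ⟂ VK, so VK runs at 80.700°; with |VK| = 16.0, K = (-1.2212, 9.8600). ∠VKN = 132.2° gives KN at 128.50° from the x-axis; with |KN| = 11.5, N = (-8.3801, 18.860). Then |RN| = |N − R| = 24.040.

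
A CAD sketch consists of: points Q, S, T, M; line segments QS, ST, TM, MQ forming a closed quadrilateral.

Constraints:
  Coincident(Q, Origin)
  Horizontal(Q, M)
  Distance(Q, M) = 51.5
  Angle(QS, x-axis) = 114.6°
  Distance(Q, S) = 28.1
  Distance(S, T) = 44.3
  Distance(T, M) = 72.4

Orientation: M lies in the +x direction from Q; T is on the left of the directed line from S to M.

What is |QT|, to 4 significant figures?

63.31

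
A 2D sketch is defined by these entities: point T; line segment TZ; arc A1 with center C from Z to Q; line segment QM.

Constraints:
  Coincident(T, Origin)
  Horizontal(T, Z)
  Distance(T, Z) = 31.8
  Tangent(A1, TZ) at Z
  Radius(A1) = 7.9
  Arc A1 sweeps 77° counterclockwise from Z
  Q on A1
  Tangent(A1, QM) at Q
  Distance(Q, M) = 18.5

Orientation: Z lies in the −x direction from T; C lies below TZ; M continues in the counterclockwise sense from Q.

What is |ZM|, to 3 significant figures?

26.9

T is at the origin; T and Z share the same y with |TZ| = 31.8 and Z on the −x side, so Z = (-31.8, 0.00). Tangency of A1 to TZ means the radius CZ is perpendicular to TZ, so C = Z + (0, -7.9) = (-31.8, -7.90). On A1, Z sits at bearing 90° from C; a 77° counterclockwise sweep puts Q at bearing 167°, so Q = C + 7.9·(cos 167°, sin 167°) = (-39.5, -6.12). Since A1 is tangent to QM there, CQ ⟂ QM, so QM runs along (−sin 167°, cos 167°); with |QM| = 18.5, M = (-43.7, -24.1). Then |ZM| = |M − Z| = 26.9.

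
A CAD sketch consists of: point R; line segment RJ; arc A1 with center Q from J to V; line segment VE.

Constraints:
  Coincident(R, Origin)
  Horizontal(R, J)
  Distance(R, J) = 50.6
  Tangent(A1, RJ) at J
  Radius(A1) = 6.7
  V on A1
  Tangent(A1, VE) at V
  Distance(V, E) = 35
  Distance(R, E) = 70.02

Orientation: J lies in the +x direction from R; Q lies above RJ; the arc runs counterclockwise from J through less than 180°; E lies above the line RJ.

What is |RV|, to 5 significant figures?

57.714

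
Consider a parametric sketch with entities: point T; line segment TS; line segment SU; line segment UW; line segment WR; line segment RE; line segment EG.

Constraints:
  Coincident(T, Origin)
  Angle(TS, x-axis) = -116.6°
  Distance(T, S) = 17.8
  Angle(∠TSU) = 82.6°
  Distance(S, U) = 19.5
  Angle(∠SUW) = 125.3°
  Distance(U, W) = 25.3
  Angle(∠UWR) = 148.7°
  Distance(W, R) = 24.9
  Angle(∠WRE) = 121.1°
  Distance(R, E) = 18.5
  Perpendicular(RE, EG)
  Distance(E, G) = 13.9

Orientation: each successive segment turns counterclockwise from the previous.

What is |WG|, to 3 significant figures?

32.2

∠WRE = 121.1° gives RE at 126° from the x-axis; with |RE| = 18.5, E = (30.1, 30.3). The perpendicularity gives EG at right angles to RE, so EG runs at -144°; with |EG| = 13.9, G = (18.8, 22.2). Then |WG| = |G − W| = 32.2.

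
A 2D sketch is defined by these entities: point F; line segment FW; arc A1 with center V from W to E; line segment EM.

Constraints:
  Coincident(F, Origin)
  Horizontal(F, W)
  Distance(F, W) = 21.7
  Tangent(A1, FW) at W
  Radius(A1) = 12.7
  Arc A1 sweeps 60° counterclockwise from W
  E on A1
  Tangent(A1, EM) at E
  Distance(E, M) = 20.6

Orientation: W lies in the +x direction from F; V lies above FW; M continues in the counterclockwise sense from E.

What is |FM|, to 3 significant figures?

49.3

F is at the origin; FW is horizontal with |FW| = 21.7 and W on the +x side, so W = (21.7, 0.00). A1 meets FW tangentially, so VW is at right angles to FW, so V = W + (0, 12.7) = (21.7, 12.7). On A1, W sits at bearing -90° from V; a 60° counterclockwise sweep puts E at bearing -30°, so E = V + 12.7·(cos -30°, sin -30°) = (32.7, 6.35). Since A1 is tangent to EM there, VE ⟂ EM, so EM runs along (−sin -30°, cos -30°); with |EM| = 20.6, M = (43.0, 24.2). Then |FM| = |M − F| = 49.3.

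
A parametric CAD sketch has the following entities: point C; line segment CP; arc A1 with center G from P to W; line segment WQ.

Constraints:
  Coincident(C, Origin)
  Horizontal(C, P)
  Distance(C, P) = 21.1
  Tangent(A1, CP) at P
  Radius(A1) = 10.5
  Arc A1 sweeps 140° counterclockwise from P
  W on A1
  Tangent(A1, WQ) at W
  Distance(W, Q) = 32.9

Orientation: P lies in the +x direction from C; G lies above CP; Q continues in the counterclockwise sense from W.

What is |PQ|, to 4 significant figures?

43.77

C is at the origin; C and P share the same y with |CP| = 21.1 and P on the +x side, so P = (21.10, 0.000). Tangency of A1 to CP means the radius GP is perpendicular to CP, so G = P + (0, 10.5) = (21.10, 10.50). On A1, P sits at bearing -90° from G; a 140° counterclockwise sweep puts W at bearing 50°, so W = G + 10.5·(cos 50°, sin 50°) = (27.85, 18.54). The tangent condition forces GW to be normal to WQ, so WQ runs along (−sin 50°, cos 50°); with |WQ| = 32.9, Q = (2.646, 39.69). Then |PQ| = |Q − P| = 43.77.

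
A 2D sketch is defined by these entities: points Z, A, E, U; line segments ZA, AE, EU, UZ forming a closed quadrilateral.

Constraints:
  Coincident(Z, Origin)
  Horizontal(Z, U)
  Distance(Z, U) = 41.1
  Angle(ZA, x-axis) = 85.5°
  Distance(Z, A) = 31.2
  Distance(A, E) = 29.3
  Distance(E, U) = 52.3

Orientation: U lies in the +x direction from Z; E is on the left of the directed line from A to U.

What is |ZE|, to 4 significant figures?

55.71

Z is at the origin; Z and U share the same y with |ZU| = 41.1 and U in +x, so U = (41.1, 0). ZA runs at 85.5° with |ZA| = 31.2, so A = (2.448, 31.10). E is determined by |AE| = 29.3 and |EU| = 52.3 together: it lies at the intersection of circle(A, 29.3) and circle(U, 52.3). With |AU| = 49.61, the foot of the radical line on AU is 5.892 from A and the perpendicular offset is √(29.3² − 5.892²) = 28.70. Taking the left-of-AU solution: E = (25.03, 49.77).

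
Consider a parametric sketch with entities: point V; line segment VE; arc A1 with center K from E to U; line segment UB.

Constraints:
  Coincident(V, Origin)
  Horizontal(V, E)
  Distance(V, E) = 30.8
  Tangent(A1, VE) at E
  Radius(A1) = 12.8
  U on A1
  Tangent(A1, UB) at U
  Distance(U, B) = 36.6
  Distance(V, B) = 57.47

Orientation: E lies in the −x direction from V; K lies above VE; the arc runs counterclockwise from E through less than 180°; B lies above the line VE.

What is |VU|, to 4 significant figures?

23.96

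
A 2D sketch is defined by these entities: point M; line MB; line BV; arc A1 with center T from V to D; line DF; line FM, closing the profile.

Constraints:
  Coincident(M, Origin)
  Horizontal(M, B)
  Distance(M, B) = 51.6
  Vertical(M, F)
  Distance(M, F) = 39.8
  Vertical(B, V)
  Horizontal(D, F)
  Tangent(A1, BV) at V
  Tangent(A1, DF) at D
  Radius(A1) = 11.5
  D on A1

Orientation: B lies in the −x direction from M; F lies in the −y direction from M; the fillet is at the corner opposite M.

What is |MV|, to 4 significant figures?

58.85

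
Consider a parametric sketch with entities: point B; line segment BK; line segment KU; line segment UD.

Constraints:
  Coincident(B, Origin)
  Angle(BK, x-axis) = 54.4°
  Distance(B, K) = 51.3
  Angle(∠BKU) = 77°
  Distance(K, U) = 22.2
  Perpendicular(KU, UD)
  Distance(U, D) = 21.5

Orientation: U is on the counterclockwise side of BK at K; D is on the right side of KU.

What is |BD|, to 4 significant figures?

72.28

∠BKU = 77.0°, so KU runs at 54.4° + (180° − 77.0°) = 157.4° from the x-axis; with |KU| = 22.2, U = K + 22.2·(cos 157.4°, sin 157.4°) = (9.368, 50.24). KU is perpendicular to UD; with |UD| = 21.5 on the right of KU, D = U + 21.5·(0.3843, 0.9232) = (17.63, 70.09). Then |BD| = |D − B| = 72.28.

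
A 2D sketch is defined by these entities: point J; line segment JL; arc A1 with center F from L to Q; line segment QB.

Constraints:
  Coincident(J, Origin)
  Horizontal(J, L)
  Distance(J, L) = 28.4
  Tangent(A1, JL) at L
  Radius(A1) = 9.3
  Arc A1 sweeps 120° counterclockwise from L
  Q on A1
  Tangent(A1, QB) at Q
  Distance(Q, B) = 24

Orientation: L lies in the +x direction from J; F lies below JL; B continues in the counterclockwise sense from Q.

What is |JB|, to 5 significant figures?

47.463

J is at the origin; JL is horizontal with |JL| = 28.4 and L on the +x side, so L = (28.400, 0.0000). Since A1 is tangent to JL there, FL ⟂ JL, so F = L + (0, -9.3) = (28.400, -9.3000). On A1, L sits at bearing 90° from F; a 120° counterclockwise sweep puts Q at bearing 210°, so Q = F + 9.3·(cos 210°, sin 210°) = (20.346, -13.950). The tangent condition forces FQ to be normal to QB, so QB runs along (−sin 210°, cos 210°); with |QB| = 24.0, B = (32.346, -34.735). Then |JB| = |B − J| = 47.463.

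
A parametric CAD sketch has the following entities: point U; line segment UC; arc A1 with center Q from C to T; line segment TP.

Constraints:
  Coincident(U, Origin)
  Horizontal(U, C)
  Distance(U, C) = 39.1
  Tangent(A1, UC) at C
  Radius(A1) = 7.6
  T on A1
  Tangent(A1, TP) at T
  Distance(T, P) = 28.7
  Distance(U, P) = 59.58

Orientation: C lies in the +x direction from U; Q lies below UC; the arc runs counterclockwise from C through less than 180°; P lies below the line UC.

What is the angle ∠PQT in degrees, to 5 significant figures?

75.168°

U is at the origin; UC is horizontal with |UC| = 39.1 and C on the +x side, so C = (39.100, 0.0000). Since A1 is tangent to UC there, QC ⟂ UC, so Q = C + (0, -7.6) = (39.100, -7.6000). Since QT ⟂ TP (tangency), |QP| = √(7.6² + 28.7²) = 29.689 regardless of where T sits on A1. So P lies on both circle(U, 59.58) and circle(Q, 29.689); the below-UC intersection is P = (47.392, -36.108). T is the foot of the tangent from P: T = (32.589, -11.520).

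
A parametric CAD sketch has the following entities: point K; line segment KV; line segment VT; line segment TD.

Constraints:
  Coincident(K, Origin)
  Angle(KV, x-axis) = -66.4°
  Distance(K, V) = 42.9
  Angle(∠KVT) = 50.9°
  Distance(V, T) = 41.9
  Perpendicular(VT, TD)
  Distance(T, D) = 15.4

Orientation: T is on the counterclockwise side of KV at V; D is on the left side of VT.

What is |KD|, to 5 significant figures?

23.248

K is at the origin; KV runs at -66.4° with length 42.9, so V = 42.9·(cos -66.4°, sin -66.4°) = (17.175, -39.312). ∠KVT = 50.9°, so VT runs at -66.4° + (180° − 50.9°) = 62.700° from the x-axis; with |VT| = 41.9, T = V + 41.9·(cos 62.700°, sin 62.700°) = (36.392, -2.0789). VT is perpendicular to TD; with |TD| = 15.4 on the left of VT, D = T + 15.4·(-0.88862, 0.45865) = (22.708, 4.9843). Then |KD| = |D − K| = 23.248.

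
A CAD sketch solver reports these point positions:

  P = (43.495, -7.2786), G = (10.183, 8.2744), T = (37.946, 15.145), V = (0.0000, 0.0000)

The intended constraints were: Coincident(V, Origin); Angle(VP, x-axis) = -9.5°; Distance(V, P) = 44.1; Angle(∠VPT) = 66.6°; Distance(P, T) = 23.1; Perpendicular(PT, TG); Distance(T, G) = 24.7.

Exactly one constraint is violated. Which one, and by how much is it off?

Distance(T, G) = 24.7 — off by 3.90.

V = (0.00, 0.00) ✓; VP at -9.500° ✓; |VP| = 44.10 ✓; ∠VPT = 66.60° ✓; |PT| = 23.10 ✓; ∠(PT, TG) = 90.00° ✓; |TG| = 28.60 ✗.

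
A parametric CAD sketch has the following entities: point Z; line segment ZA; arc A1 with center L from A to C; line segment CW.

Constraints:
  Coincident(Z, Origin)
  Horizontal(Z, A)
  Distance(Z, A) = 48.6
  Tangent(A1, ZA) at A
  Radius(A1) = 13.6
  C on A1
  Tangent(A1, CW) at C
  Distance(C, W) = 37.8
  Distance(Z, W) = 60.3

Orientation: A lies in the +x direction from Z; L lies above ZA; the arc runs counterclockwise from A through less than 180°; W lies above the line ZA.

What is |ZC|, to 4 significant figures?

62.87

Z is at the origin; ZA is horizontal with |ZA| = 48.6 and A on the +x side, so A = (48.60, 0.000). Since A1 is tangent to ZA there, LA ⟂ ZA, so L = A + (0, 13.6) = (48.60, 13.60). Since LC ⟂ CW (tangency), |LW| = √(13.6² + 37.8²) = 40.17 regardless of where C sits on A1. So W lies on both circle(Z, 60.3) and circle(L, 40.17); the above-ZA intersection is W = (32.86, 50.56). C is the foot of the tangent from W: C = (58.57, 22.85).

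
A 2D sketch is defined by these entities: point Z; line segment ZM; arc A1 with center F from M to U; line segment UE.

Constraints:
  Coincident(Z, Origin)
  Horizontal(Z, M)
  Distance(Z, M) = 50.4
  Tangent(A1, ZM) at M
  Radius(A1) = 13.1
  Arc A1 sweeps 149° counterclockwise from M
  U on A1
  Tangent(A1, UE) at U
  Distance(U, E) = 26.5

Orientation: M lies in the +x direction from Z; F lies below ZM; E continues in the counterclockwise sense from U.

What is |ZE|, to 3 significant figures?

76.5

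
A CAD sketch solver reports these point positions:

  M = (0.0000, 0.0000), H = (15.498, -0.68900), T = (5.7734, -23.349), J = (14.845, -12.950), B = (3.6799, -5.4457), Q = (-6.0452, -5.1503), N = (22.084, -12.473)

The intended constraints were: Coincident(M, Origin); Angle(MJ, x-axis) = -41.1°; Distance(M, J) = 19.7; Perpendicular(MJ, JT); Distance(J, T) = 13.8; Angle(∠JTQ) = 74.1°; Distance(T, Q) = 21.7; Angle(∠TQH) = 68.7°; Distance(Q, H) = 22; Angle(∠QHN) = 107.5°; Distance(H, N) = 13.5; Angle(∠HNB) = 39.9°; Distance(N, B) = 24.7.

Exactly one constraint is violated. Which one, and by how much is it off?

Distance(N, B) = 24.7 — off by 5.00.

M = (0.00, 0.00) ✓; MJ at -41.10° ✓; |MJ| = 19.70 ✓; ∠(MJ, JT) = 90.00° ✓; |JT| = 13.80 ✓; ∠JTQ = 74.10° ✓; |TQ| = 21.70 ✓; ∠TQH = 68.70° ✓; |QH| = 22.00 ✓; ∠QHN = 107.5° ✓; |HN| = 13.50 ✓; ∠HNB = 39.90° ✓; |NB| = 19.70 ✗.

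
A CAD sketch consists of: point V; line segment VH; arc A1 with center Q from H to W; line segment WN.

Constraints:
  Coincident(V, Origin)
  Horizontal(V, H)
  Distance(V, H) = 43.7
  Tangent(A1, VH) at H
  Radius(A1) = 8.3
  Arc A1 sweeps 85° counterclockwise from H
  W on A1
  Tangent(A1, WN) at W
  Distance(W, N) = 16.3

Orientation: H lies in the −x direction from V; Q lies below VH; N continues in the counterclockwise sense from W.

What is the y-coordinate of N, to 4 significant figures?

-23.81

V is at the origin; VH is horizontal with |VH| = 43.7 and H on the −x side, so H = (-43.70, 0.000). Tangency of A1 to VH means the radius QH is perpendicular to VH, so Q = H + (0, -8.3) = (-43.70, -8.300). On A1, H sits at bearing 90° from Q; an 85° counterclockwise sweep puts W at bearing 175°, so W = Q + 8.3·(cos 175°, sin 175°) = (-51.97, -7.577). Since A1 is tangent to WN there, QW ⟂ WN, so WN runs along (−sin 175°, cos 175°); with |WN| = 16.3, N = (-53.39, -23.81). So N.y = -23.81.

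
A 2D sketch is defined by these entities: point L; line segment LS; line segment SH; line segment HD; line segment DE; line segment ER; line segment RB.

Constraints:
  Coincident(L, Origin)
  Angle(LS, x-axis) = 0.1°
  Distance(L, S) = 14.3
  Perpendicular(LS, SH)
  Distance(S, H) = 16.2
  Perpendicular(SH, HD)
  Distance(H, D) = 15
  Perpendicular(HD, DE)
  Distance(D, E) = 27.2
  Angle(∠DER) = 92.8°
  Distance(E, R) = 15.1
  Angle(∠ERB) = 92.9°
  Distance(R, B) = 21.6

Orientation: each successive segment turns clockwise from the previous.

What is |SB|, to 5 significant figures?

10.007

L is at the origin; LS runs at 0.1° with length 14.3, so S = (14.300, 0.024958). The perpendicularity gives SH at right angles to LS, so SH runs at -89.900°; with |SH| = 16.2, H = (14.328, -16.175). SH ⟂ HD, so HD runs at -179.90°; with |HD| = 15.0, D = (-0.67172, -16.201). HD is perpendicular to DE, so DE runs at 90.100°; with |DE| = 27.2, E = (-0.71920, 10.999). ∠DER = 92.8° gives ER at 2.9000° from the x-axis; with |ER| = 15.1, R = (14.361, 11.763). ∠ERB = 92.9° gives RB at -84.200° from the x-axis; with |RB| = 21.6, B = (16.544, -9.7267). Then |SB| = |B − S| = 10.007.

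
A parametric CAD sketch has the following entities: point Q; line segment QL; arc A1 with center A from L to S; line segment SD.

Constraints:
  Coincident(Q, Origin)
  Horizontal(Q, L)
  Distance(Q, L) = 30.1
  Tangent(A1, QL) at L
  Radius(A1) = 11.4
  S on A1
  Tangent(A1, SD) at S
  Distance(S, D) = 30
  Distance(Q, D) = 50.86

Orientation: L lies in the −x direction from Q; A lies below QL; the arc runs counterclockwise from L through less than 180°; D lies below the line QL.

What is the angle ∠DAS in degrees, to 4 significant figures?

69.19°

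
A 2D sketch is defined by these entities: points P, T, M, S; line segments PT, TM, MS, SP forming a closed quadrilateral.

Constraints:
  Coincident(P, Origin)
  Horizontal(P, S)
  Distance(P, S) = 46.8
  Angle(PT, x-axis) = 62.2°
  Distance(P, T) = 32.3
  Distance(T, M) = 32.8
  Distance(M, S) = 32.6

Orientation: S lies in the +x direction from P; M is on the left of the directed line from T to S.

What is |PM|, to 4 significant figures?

57.70

P is at the origin; PS is horizontal with |PS| = 46.8 and S in +x, so S = (46.8, 0). PT runs at 62.2° with |PT| = 32.3, so T = (15.06, 28.57). M is determined by |TM| = 32.8 and |MS| = 32.6 together: it lies at the intersection of circle(T, 32.8) and circle(S, 32.6). With |TS| = 42.70, the foot of the radical line on TS is 21.50 from T and the perpendicular offset is √(32.8² − 21.50²) = 24.77. Taking the left-of-TS solution: M = (47.62, 32.59).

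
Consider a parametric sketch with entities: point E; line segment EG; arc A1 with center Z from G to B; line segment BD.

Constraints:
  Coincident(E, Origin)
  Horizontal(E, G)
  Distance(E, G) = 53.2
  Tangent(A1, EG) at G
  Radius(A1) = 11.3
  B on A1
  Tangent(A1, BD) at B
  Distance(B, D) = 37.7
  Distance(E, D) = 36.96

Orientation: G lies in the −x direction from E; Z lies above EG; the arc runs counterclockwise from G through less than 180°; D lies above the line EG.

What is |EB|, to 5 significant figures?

45.018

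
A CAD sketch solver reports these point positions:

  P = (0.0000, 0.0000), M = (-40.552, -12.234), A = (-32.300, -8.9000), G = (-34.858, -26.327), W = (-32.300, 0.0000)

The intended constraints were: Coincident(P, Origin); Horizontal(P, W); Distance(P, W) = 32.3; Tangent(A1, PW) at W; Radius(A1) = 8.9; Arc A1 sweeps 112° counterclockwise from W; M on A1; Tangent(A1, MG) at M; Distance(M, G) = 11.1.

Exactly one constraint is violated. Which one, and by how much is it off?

Distance(M, G) = 11.1 — off by 4.10.

P = (0.00, 0.00) ✓; P.y = 0.00, W.y = 0.00 ✓; |PW| = 32.30 ✓; ∠(AW, WP) = 90.00° ✓; |AW| = 8.900 ✓; bearing(A→M) − bearing(A→W) = 112.0° ✓; |AM| = 8.900 ✓; ∠(AM, MG) = 90.00° ✓; |MG| = 15.20 ✗.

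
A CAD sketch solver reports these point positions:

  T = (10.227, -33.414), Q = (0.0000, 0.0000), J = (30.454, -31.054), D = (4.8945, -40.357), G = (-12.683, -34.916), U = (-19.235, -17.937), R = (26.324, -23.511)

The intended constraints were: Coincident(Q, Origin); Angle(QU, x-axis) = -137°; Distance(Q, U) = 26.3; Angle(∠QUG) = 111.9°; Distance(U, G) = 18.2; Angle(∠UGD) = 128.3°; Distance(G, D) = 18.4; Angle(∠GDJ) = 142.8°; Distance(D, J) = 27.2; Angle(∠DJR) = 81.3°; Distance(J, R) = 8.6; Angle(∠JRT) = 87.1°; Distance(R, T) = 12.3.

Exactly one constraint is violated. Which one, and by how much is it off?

Distance(R, T) = 12.3 — off by 6.60.

Q = (0.00, 0.00) ✓; QU at -137.0° ✓; |QU| = 26.30 ✓; ∠QUG = 111.9° ✓; |UG| = 18.20 ✓; ∠UGD = 128.3° ✓; |GD| = 18.40 ✓; ∠GDJ = 142.8° ✓; |DJ| = 27.20 ✓; ∠DJR = 81.30° ✓; |JR| = 8.600 ✓; ∠JRT = 87.10° ✓; |RT| = 18.90 ✗.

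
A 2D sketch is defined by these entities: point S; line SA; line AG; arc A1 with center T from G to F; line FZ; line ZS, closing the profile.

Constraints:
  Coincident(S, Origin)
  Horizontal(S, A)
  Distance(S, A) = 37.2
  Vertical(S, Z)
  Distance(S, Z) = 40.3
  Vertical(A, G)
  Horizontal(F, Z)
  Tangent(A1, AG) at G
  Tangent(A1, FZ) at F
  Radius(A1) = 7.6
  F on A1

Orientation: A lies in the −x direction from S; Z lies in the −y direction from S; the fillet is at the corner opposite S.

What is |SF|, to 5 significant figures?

50.002

S is at the origin; SA is horizontal with |SA| = 37.2 and A on the −x side, so A = (-37.200, 0.0000). S and Z share the same x with |SZ| = 40.3 and Z on the −y side, so Z = (0.0000, -40.300). The virtual corner opposite S is at (-37.200, -40.300). Tangency of A1 to AG means the radius TG is perpendicular to AG and the tangent condition forces TF to be normal to FZ, with radius 7.6, so the center T sits 7.6 in from both sides at T = (-29.600, -32.700). That places the tangent points at G = (-37.200, -32.700) on AG and F = (-29.600, -40.300) on FZ. Then |SF| = |F − S| = 50.002.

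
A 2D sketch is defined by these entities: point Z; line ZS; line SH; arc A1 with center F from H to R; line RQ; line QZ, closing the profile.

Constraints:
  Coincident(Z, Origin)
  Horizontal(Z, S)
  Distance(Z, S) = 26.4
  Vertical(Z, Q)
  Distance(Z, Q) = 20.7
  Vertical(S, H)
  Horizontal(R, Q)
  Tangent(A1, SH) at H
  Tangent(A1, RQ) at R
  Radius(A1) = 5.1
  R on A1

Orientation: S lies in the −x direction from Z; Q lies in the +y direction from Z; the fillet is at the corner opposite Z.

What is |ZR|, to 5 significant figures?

29.702

Z is at the origin; Z and S share the same y with |ZS| = 26.4 and S on the −x side, so S = (-26.400, 0.0000). Z and Q share the same x with |ZQ| = 20.7 and Q on the +y side, so Q = (0.0000, 20.700). The virtual corner opposite Z is at (-26.400, 20.700). A1 meets SH tangentially, so FH is at right angles to SH and the tangent condition forces FR to be normal to RQ, with radius 5.1, so the center F sits 5.1 in from both sides at F = (-21.300, 15.600). That places the tangent points at H = (-26.400, 15.600) on SH and R = (-21.300, 20.700) on RQ. Then |ZR| = |R − Z| = 29.702.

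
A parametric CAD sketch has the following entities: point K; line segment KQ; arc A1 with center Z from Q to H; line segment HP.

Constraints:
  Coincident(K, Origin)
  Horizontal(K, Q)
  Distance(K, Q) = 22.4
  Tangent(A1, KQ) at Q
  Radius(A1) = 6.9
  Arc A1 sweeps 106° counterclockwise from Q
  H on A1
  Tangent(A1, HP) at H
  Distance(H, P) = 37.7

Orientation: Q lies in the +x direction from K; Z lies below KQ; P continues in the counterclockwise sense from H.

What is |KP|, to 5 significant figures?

52.087

K is at the origin; K and Q share the same y with |KQ| = 22.4 and Q on the +x side, so Q = (22.400, 0.0000). Since A1 is tangent to KQ there, ZQ ⟂ KQ, so Z = Q + (0, -6.9) = (22.400, -6.9000). On A1, Q sits at bearing 90° from Z; a 106° counterclockwise sweep puts H at bearing 196°, so H = Z + 6.9·(cos 196°, sin 196°) = (15.767, -8.8019). The tangent condition forces ZH to be normal to HP, so HP runs along (−sin 196°, cos 196°); with |HP| = 37.7, P = (26.159, -45.041). Then |KP| = |P − K| = 52.087.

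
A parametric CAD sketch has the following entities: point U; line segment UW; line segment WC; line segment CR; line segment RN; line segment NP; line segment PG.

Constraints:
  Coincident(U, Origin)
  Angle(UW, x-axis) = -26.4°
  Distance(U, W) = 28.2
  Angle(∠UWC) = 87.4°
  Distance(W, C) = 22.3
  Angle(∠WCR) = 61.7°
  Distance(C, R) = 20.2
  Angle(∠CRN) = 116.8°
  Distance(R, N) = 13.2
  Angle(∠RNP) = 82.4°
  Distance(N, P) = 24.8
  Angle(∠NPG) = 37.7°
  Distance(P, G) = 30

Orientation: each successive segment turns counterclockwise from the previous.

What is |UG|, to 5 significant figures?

18.765

U is at the origin; UW runs at -26.4° with length 28.2, so W = (25.259, -12.539). ∠UWC = 87.4° gives WC at 66.200° from the x-axis; with |WC| = 22.3, C = (34.258, 7.8649). ∠WCR = 61.7° gives CR at -175.50° from the x-axis; with |CR| = 20.2, R = (14.120, 6.2800). ∠CRN = 116.8° gives RN at -112.30° from the x-axis; with |RN| = 13.2, N = (9.1116, -5.9328). ∠RNP = 82.4° gives NP at -14.700° from the x-axis; with |NP| = 24.8, P = (33.100, -12.226). ∠NPG = 37.7° gives PG at 127.60° from the x-axis; with |PG| = 30.0, G = (14.795, 11.543). Then |UG| = |G − U| = 18.765.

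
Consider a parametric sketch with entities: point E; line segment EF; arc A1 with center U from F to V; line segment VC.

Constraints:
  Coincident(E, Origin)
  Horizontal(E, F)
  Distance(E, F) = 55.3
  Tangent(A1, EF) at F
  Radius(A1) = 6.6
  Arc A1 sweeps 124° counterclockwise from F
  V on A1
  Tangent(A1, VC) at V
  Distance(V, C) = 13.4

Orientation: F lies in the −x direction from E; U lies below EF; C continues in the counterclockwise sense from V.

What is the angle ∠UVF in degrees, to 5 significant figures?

28.000°

E is at the origin; E and F share the same y with |EF| = 55.3 and F on the −x side, so F = (-55.300, 0.0000). Tangency of A1 to EF means the radius UF is perpendicular to EF, so U = F + (0, -6.6) = (-55.300, -6.6000). On A1, F sits at bearing 90° from U; a 124° counterclockwise sweep puts V at bearing 214°, so V = U + 6.6·(cos 214°, sin 214°) = (-60.772, -10.291). Then cos ∠UVF = VU·VF / (|VU||VF|), giving 28.000°.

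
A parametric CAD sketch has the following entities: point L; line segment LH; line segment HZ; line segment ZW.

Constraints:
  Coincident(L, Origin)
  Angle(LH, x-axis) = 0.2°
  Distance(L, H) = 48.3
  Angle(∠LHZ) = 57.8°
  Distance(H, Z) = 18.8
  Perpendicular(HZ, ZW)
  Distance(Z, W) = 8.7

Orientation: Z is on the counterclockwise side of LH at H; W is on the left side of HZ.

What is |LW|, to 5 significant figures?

32.911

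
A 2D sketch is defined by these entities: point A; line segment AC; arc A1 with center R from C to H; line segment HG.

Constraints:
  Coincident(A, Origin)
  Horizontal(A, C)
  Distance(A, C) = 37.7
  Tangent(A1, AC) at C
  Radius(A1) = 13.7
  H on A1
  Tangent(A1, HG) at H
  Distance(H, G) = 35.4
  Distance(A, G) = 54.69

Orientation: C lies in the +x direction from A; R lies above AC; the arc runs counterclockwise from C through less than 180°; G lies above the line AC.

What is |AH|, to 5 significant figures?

53.045

A is at the origin; A and C share the same y with |AC| = 37.7 and C on the +x side, so C = (37.700, 0.0000). A1 meets AC tangentially, so RC is at right angles to AC, so R = C + (0, 13.7) = (37.700, 13.700). Since RH ⟂ HG (tangency), |RG| = √(13.7² + 35.4²) = 37.959 regardless of where H sits on A1. So G lies on both circle(A, 54.69) and circle(R, 37.959); the above-AC intersection is G = (24.049, 49.119). H is the foot of the tangent from G: H = (47.843, 22.909).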